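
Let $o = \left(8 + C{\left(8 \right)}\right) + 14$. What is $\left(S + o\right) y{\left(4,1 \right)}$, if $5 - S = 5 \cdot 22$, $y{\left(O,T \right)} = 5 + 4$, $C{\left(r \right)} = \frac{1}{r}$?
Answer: $- \frac{5967}{8} \approx -745.88$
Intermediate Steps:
$y{\left(O,T \right)} = 9$
$S = -105$ ($S = 5 - 5 \cdot 22 = 5 - 110 = -105$)
$o = \frac{177}{8}$ ($o = \left(8 + \frac{1}{8}\right) + 14 = \frac{65}{8} + 14 = \frac{177}{8} \approx 22.125$)
$\left(S + o\right) y{\left(4,1 \right)} = \left(-105 + \frac{177}{8}\right) 9 = \left(- \frac{663}{8}\right) 9 = - \frac{5967}{8}$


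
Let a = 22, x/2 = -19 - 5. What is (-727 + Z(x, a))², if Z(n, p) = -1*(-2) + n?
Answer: 597529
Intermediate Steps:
x = -48 (x = 2*(-19 - 5) = 2*(-24) = -48)
Z(n, p) = 2 + n
(-727 + Z(x, a))² = (-727 + (2 - 48))² = (-727 - 46)² = (-773)² = 597529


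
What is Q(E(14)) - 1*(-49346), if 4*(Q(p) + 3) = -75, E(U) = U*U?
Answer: 197297/4 ≈ 49324.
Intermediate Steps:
E(U) = U²
Q(p) = -87/4 (Q(p) = -3 + (¼)*(-75) = -3 - 75/4 = -87/4)
Q(E(14)) - 1*(-49346) = -87/4 - 1*(-49346) = -87/4 + 49346 = 197297/4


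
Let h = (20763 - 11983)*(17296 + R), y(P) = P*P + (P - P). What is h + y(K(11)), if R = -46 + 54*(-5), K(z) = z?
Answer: 149084521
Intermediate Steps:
y(P) = P² (y(P) = P² + 0 = P²)
R = -316 (R = -46 - 270 = -316)
h = 149084400 (h = (20763 - 11983)*(17296 - 316) = 8780*16980 = 149084400)
h + y(K(11)) = 149084400 + 11² = 149084400 + 121 = 149084521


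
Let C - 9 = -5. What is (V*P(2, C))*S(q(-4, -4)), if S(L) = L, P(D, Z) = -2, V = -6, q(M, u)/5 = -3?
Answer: -180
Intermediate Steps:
C = 4 (C = 9 - 5 = 4)
q(M, u) = -15 (q(M, u) = 5*(-3) = -15)
(V*P(2, C))*S(q(-4, -4)) = -6*(-2)*(-15) = 12*(-15) = -180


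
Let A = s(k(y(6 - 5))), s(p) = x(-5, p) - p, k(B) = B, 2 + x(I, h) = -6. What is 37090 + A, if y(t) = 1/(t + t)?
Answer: 74163/2 ≈ 37082.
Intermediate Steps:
y(t) = 1/(2*t)
x(I, h) = -8 (x(I, h) = -2 - 6 = -8)
s(p) = -8 - p
A = -17/2 (A = -8 - 1/(2*(6 - 5)) = -8 - 1/(2*1) = -8 - 1/2 = -8 - 1*½ = -8 - ½ = -17/2 ≈ -8.5000)
37090 + A = 37090 - 17/2 = 74163/2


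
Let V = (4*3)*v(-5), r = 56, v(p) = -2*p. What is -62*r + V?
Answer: -3352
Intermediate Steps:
V = 120 (V = (4*3)*(-2*(-5)) = 12*10 = 120)
-62*r + V = -62*56 + 120 = -3472 + 120 = -3352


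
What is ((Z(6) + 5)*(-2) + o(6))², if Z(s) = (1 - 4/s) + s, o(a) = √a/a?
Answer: (-136 + √6)²/36 ≈ 495.44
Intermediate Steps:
o(a) = a^(-½)
Z(s) = 1 + s - 4/s
((Z(6) + 5)*(-2) + o(6))² = (((1 + 6 - 4/6) + 5)*(-2) + 6^(-½))² = (((1 + 6 - 4*⅙) + 5)*(-2) + √6/6)² = (((1 + 6 - ⅔) + 5)*(-2) + √6/6)² = ((19/3 + 5)*(-2) + √6/6)² = ((34/3)*(-2) + √6/6)² = (-68/3 + √6/6)²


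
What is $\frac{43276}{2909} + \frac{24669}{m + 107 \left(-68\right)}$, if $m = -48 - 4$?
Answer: $\frac{245364407}{21317152} \approx 11.51$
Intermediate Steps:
$m = -52$ ($m = -48 - 4 = -52$)
$\frac{43276}{2909} + \frac{24669}{m + 107 \left(-68\right)} = \frac{43276}{2909} + \frac{24669}{-52 + 107 \left(-68\right)} = 43276 \cdot \frac{1}{2909} + \frac{24669}{-52 - 7276} = \frac{43276}{2909} + \frac{24669}{-7328} = \frac{43276}{2909} + 24669 \left(- \frac{1}{7328}\right) = \frac{43276}{2909} - \frac{24669}{7328} = \frac{245364407}{21317152}$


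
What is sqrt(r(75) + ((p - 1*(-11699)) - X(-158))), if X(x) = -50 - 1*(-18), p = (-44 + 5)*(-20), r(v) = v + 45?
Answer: sqrt(12631) ≈ 112.39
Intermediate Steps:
r(v) = 45 + v
p = 780 (p = -39*(-20) = 780)
X(x) = -32 (X(x) = -50 + 18 = -32)
sqrt(r(75) + ((p - 1*(-11699)) - X(-158))) = sqrt((45 + 75) + ((780 - 1*(-11699)) - 1*(-32))) = sqrt(120 + ((780 + 11699) + 32)) = sqrt(120 + (12479 + 32)) = sqrt(120 + 12511) = sqrt(12631)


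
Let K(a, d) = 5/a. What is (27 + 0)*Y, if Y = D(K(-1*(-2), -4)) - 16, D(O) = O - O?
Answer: -432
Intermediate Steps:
D(O) = 0
Y = -16 (Y = 0 - 16 = -16)
(27 + 0)*Y = (27 + 0)*(-16) = 27*(-16) = -432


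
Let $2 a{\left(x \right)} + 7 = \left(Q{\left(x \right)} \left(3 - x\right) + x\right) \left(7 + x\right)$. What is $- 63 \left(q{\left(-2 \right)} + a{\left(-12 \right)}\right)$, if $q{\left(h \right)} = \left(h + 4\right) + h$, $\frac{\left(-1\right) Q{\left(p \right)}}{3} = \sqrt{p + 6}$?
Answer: $- \frac{3339}{2} - \frac{14175 i \sqrt{6}}{2} \approx -1669.5 - 17361.0 i$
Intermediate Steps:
$Q{\left(p \right)} = - 3 \sqrt{6 + p}$ ($Q{\left(p \right)} = - 3 \sqrt{p + 6} = - 3 \sqrt{6 + p}$)
$q{\left(h \right)} = 4 + 2 h$ ($q{\left(h \right)} = \left(4 + h\right) + h = 4 + 2 h$)
$a{\left(x \right)} = - \frac{7}{2} + \frac{\left(7 + x\right) \left(x - 3 \sqrt{6 + x} \left(3 - x\right)\right)}{2}$ ($a{\left(x \right)} = - \frac{7}{2} + \frac{\left(- 3 \sqrt{6 + x} \left(3 - x\right) + x\right) \left(7 + x\right)}{2} = - \frac{7}{2} + \frac{\left(x - 3 \sqrt{6 + x} \left(3 - x\right)\right) \left(7 + x\right)}{2} = - \frac{7}{2} + \frac{\left(7 + x\right) \left(x - 3 \sqrt{6 + x} \left(3 - x\right)\right)}{2}$)
$- 63 \left(q{\left(-2 \right)} + a{\left(-12 \right)}\right) = - 63 \left(\left(4 + 2 \left(-2\right)\right) + \left(- \frac{7}{2} + \frac{\left(-12\right)^{2}}{2} - \frac{63 \sqrt{6 - 12}}{2} + \frac{7}{2} \left(-12\right) + 6 \left(-12\right) \sqrt{6 - 12} + \frac{3 \left(-12\right)^{2} \sqrt{6 - 12}}{2}\right)\right) = - 63 \left(\left(4 - 4\right) + \left(- \frac{7}{2} + \frac{1}{2} \cdot 144 - \frac{63 \sqrt{-6}}{2} - 42 + 6 \left(-12\right) \sqrt{-6} + \frac{3}{2} \cdot 144 \sqrt{-6}\right)\right) = - 63 \left(0 + \left(- \frac{7}{2} + 72 - \frac{63 i \sqrt{6}}{2} - 42 + 6 \left(-12\right) i \sqrt{6} + \frac{3}{2} \cdot 144 i \sqrt{6}\right)\right) = - 63 \left(0 - \left(- \frac{53}{2} - \frac{225 i \sqrt{6}}{2}\right)\right) = - 63 \left(0 + \left(\frac{53}{2} + \frac{225 i \sqrt{6}}{2}\right)\right) = - 63 \left(\frac{53}{2} + \frac{225 i \sqrt{6}}{2}\right) = - \frac{3339}{2} - \frac{14175 i \sqrt{6}}{2}$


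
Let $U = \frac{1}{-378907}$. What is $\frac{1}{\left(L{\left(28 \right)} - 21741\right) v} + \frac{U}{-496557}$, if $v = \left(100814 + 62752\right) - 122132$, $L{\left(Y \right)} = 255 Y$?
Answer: $- \frac{62514648455}{37941976008787790322} \approx -1.6476 \cdot 10^{-9}$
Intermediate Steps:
$v = 41434$ ($v = 163566 - 122132 = 41434$)
$U = - \frac{1}{378907} \approx -2.6392 \cdot 10^{-6}$
$\frac{1}{\left(L{\left(28 \right)} - 21741\right) v} + \frac{U}{-496557} = \frac{1}{\left(255 \cdot 28 - 21741\right) 41434} - \frac{1}{378907 \left(-496557\right)} = \frac{1}{7140 - 21741} \cdot \frac{1}{41434} - - \frac{1}{188148923199} = \frac{1}{-14601} \cdot \frac{1}{41434} + \frac{1}{188148923199} = \left(- \frac{1}{14601}\right) \frac{1}{41434} + \frac{1}{188148923199} = - \frac{1}{604977834} + \frac{1}{188148923199} = - \frac{62514648455}{37941976008787790322}$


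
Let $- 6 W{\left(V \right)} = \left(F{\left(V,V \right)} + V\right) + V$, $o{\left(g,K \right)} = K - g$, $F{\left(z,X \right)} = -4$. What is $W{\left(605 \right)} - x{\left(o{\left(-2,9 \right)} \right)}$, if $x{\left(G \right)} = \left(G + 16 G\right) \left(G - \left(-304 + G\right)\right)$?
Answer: $-57049$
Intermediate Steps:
$W{\left(V \right)} = \frac{2}{3} - \frac{V}{3}$ ($W{\left(V \right)} = - \frac{\left(-4 + V\right) + V}{6} = - \frac{-4 + 2 V}{6} = \frac{2}{3} - \frac{V}{3}$)
$x{\left(G \right)} = 5168 G$ ($x{\left(G \right)} = 17 G 304 = 5168 G$)
$W{\left(605 \right)} - x{\left(o{\left(-2,9 \right)} \right)} = \left(\frac{2}{3} - \frac{605}{3}\right) - 5168 \left(9 - -2\right) = \left(\frac{2}{3} - \frac{605}{3}\right) - 5168 \left(9 + 2\right) = -201 - 5168 \cdot 11 = -201 - 56848 = -57049$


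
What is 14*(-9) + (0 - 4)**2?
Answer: -110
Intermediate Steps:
14*(-9) + (0 - 4)**2 = -126 + (-4)**2 = -126 + 16 = -110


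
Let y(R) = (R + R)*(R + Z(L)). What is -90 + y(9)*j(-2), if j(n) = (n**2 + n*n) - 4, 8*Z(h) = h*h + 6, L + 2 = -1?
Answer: 693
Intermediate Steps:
L = -3 (L = -2 - 1 = -3)
Z(h) = 3/4 + h**2/8 (Z(h) = (h*h + 6)/8 = (h**2 + 6)/8 = (6 + h**2)/8 = 3/4 + h**2/8)
j(n) = -4 + 2*n**2 (j(n) = (n**2 + n**2) - 4 = 2*n**2 - 4 = -4 + 2*n**2)
y(R) = 2*R*(15/8 + R) (y(R) = (R + R)*(R + (3/4 + (1/8)*(-3)**2)) = (2*R)*(R + (3/4 + (1/8)*9)) = (2*R)*(R + (3/4 + 9/8)) = (2*R)*(R + 15/8) = (2*R)*(15/8 + R) = 2*R*(15/8 + R))
-90 + y(9)*j(-2) = -90 + ((1/4)*9*(15 + 8*9))*(-4 + 2*(-2)**2) = -90 + ((1/4)*9*(15 + 72))*(-4 + 2*4) = -90 + ((1/4)*9*87)*(-4 + 8) = -90 + (783/4)*4 = -90 + 783 = 693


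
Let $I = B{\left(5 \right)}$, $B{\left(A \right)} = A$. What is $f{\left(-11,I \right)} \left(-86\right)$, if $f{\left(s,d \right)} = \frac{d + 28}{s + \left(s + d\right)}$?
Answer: $\frac{2838}{17} \approx 166.94$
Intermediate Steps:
$I = 5$
$f{\left(s,d \right)} = \frac{28 + d}{d + 2 s}$ ($f{\left(s,d \right)} = \frac{28 + d}{s + \left(d + s\right)} = \frac{28 + d}{d + 2 s}$)
$f{\left(-11,I \right)} \left(-86\right) = \frac{28 + 5}{5 + 2 \left(-11\right)} \left(-86\right) = \frac{1}{5 - 22} \cdot 33 \left(-86\right) = \frac{1}{-17} \cdot 33 \left(-86\right) = \left(- \frac{1}{17}\right) 33 \left(-86\right) = \left(- \frac{33}{17}\right) \left(-86\right) = \frac{2838}{17}$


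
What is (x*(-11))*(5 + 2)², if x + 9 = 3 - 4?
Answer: 5390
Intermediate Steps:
x = -10 (x = -9 + (3 - 4) = -9 - 1 = -10)
(x*(-11))*(5 + 2)² = (-10*(-11))*(5 + 2)² = 110*7² = 110*49 = 5390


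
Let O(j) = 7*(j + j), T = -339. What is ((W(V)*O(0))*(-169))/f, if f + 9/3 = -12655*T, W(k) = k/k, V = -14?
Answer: 0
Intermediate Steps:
O(j) = 14*j (O(j) = 7*(2*j) = 14*j)
W(k) = 1
f = 4290042 (f = -3 - 12655*(-339) = -3 + 4290045 = 4290042)
((W(V)*O(0))*(-169))/f = ((1*(14*0))*(-169))/4290042 = ((1*0)*(-169))*(1/4290042) = (0*(-169))*(1/4290042) = 0*(1/4290042) = 0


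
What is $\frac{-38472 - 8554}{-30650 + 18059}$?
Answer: $\frac{47026}{12591} \approx 3.7349$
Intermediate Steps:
$\frac{-38472 - 8554}{-30650 + 18059} = - \frac{47026}{-12591} = \left(-47026\right) \left(- \frac{1}{12591}\right) = \frac{47026}{12591}$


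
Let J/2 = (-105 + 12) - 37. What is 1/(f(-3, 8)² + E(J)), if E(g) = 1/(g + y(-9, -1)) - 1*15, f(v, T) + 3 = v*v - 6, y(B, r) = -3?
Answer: -263/3946 ≈ -0.066650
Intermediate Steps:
f(v, T) = -9 + v² (f(v, T) = -3 + (v*v - 6) = -3 + (v² - 6) = -3 + (-6 + v²) = -9 + v²)
J = -260 (J = 2*((-105 + 12) - 37) = 2*(-93 - 37) = 2*(-130) = -260)
E(g) = -15 + 1/(-3 + g) (E(g) = 1/(g - 3) - 1*15 = 1/(-3 + g) - 15 = -15 + 1/(-3 + g))
1/(f(-3, 8)² + E(J)) = 1/((-9 + (-3)²)² + (46 - 15*(-260))/(-3 - 260)) = 1/((-9 + 9)² + (46 + 3900)/(-263)) = 1/(0² - 1/263*3946) = 1/(0 - 3946/263) = 1/(-3946/263) = -263/3946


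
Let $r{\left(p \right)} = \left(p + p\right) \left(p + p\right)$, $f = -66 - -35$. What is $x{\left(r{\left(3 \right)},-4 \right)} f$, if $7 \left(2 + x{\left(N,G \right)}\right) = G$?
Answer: $\frac{558}{7} \approx 79.714$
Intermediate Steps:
$f = -31$ ($f = -66 + 35 = -31$)
$r{\left(p \right)} = 4 p^{2}$ ($r{\left(p \right)} = 2 p 2 p = 4 p^{2}$)
$x{\left(N,G \right)} = -2 + \frac{G}{7}$
$x{\left(r{\left(3 \right)},-4 \right)} f = \left(-2 + \frac{1}{7} \left(-4\right)\right) \left(-31\right) = \left(-2 - \frac{4}{7}\right) \left(-31\right) = \left(- \frac{18}{7}\right) \left(-31\right) = \frac{558}{7}$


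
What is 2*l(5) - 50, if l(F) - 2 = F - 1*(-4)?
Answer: -28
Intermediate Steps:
l(F) = 6 + F (l(F) = 2 + (F - 1*(-4)) = 2 + (F + 4) = 2 + (4 + F) = 6 + F)
2*l(5) - 50 = 2*(6 + 5) - 50 = 2*11 - 50 = 22 - 50 = -28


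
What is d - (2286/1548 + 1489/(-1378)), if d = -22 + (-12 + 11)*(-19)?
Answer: -100619/29627 ≈ -3.3962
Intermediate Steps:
d = -3 (d = -22 - 1*(-19) = -22 + 19 = -3)
d - (2286/1548 + 1489/(-1378)) = -3 - (2286/1548 + 1489/(-1378)) = -3 - (2286*(1/1548) + 1489*(-1/1378)) = -3 - (127/86 - 1489/1378) = -3 - 1*11738/29627 = -3 - 11738/29627 = -100619/29627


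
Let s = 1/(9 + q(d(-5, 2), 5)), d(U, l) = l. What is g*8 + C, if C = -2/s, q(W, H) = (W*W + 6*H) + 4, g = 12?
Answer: 2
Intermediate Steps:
q(W, H) = 4 + W² + 6*H (q(W, H) = (W² + 6*H) + 4 = 4 + W² + 6*H)
s = 1/47 (s = 1/(9 + (4 + 2² + 6*5)) = 1/(9 + (4 + 4 + 30)) = 1/(9 + 38) = 1/47 ≈ 0.021277)
C = -94 (C = -2/1/47 = -2*47 = -94)
g*8 + C = 12*8 - 94 = 96 - 94 = 2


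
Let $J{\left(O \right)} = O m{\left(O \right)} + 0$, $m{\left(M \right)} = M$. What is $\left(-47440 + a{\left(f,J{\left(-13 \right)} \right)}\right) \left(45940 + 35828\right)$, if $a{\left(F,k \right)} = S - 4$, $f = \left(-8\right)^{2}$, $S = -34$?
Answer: $-3882181104$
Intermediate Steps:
$f = 64$
$J{\left(O \right)} = O^{2}$ ($J{\left(O \right)} = O O + 0 = O^{2} + 0 = O^{2}$)
$a{\left(F,k \right)} = -38$ ($a{\left(F,k \right)} = -34 - 4 = -38$)
$\left(-47440 + a{\left(f,J{\left(-13 \right)} \right)}\right) \left(45940 + 35828\right) = \left(-47440 - 38\right) \left(45940 + 35828\right) = \left(-47478\right) 81768 = -3882181104$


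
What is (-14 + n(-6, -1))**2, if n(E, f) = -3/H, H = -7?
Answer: 9025/49 ≈ 184.18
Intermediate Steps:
n(E, f) = 3/7 (n(E, f) = -3/(-7) = -3*(-1/7) = 3/7)
(-14 + n(-6, -1))**2 = (-14 + 3/7)**2 = (-95/7)**2 = 9025/49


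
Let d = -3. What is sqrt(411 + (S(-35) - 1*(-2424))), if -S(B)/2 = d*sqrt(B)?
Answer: sqrt(2835 + 6*I*sqrt(35)) ≈ 53.246 + 0.3333*I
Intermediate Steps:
S(B) = 6*sqrt(B) (S(B) = -(-6)*sqrt(B) = 6*sqrt(B))
sqrt(411 + (S(-35) - 1*(-2424))) = sqrt(411 + (6*sqrt(-35) - 1*(-2424))) = sqrt(411 + (6*(I*sqrt(35)) + 2424)) = sqrt(411 + (6*I*sqrt(35) + 2424)) = sqrt(411 + (2424 + 6*I*sqrt(35))) = sqrt(2835 + 6*I*sqrt(35))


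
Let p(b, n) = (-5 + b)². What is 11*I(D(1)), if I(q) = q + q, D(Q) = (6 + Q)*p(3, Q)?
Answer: 616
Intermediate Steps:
D(Q) = 24 + 4*Q (D(Q) = (6 + Q)*(-5 + 3)² = (6 + Q)*(-2)² = (6 + Q)*4 = 24 + 4*Q)
I(q) = 2*q
11*I(D(1)) = 11*(2*(24 + 4*1)) = 11*(2*(24 + 4)) = 11*(2*28) = 11*56 = 616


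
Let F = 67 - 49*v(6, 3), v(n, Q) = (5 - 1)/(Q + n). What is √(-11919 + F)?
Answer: 4*I*√6679/3 ≈ 108.97*I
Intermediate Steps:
v(n, Q) = 4/(Q + n)
F = 407/9 (F = 67 - 196/(3 + 6) = 67 - 196/9 = 407/9 ≈ 45.222)
√(-11919 + F) = √(-11919 + 407/9) = √(-106864/9) = 4*I*√6679/3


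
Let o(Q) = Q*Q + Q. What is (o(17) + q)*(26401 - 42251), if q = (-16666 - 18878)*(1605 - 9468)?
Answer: -4429802031300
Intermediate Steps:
o(Q) = Q + Q² (o(Q) = Q² + Q = Q + Q²)
q = 279482472 (q = -35544*(-7863) = 279482472)
(o(17) + q)*(26401 - 42251) = (17*(1 + 17) + 279482472)*(26401 - 42251) = (17*18 + 279482472)*(-15850) = (306 + 279482472)*(-15850) = 279482778*(-15850) = -4429802031300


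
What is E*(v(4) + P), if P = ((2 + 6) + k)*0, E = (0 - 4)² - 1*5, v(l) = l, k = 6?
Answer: 44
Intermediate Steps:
E = 11 (E = (-4)² - 5 = 16 - 5 = 11)
P = 0 (P = ((2 + 6) + 6)*0 = (8 + 6)*0 = 14*0 = 0)
E*(v(4) + P) = 11*(4 + 0) = 11*4 = 44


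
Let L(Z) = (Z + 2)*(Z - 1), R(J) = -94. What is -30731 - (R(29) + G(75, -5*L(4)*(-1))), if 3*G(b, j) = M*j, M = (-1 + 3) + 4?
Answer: -30817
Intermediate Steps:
M = 6 (M = 2 + 4 = 6)
L(Z) = (-1 + Z)*(2 + Z) (L(Z) = (2 + Z)*(-1 + Z) = (-1 + Z)*(2 + Z))
G(b, j) = 2*j (G(b, j) = (6*j)/3 = 2*j)
-30731 - (R(29) + G(75, -5*L(4)*(-1))) = -30731 - (-94 + 2*(-5*(-2 + 4 + 4²)*(-1))) = -30731 - (-94 + 2*(-5*(-2 + 4 + 16)*(-1))) = -30731 - (-94 + 2*(-5*18*(-1))) = -30731 - (-94 + 2*(-90*(-1))) = -30731 - (-94 + 2*90) = -30731 - (-94 + 180) = -30731 - 1*86 = -30731 - 86 = -30817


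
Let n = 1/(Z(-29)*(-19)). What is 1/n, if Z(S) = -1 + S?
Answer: 570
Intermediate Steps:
n = 1/570 (n = 1/((-1 - 29)*(-19)) = 1/(-30*(-19)) = 1/570 ≈ 0.0017544)
1/n = 1/(1/570) = 570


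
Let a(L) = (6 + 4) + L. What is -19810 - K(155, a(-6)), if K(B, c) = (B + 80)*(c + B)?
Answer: -57175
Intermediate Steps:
a(L) = 10 + L
K(B, c) = (80 + B)*(B + c)
-19810 - K(155, a(-6)) = -19810 - (155**2 + 80*155 + 80*(10 - 6) + 155*(10 - 6)) = -19810 - (24025 + 12400 + 80*4 + 155*4) = -19810 - (24025 + 12400 + 320 + 620) = -19810 - 1*37365 = -19810 - 37365 = -57175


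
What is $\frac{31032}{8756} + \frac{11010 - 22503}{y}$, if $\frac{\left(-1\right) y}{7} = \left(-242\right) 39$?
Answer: $\frac{14769147}{4382378} \approx 3.3701$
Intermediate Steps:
$y = 66066$ ($y = - 7 \left(\left(-242\right) 39\right) = \left(-7\right) \left(-9438\right) = 66066$)
$\frac{31032}{8756} + \frac{11010 - 22503}{y} = \frac{31032}{8756} + \frac{11010 - 22503}{66066} = 31032 \cdot \frac{1}{8756} - \frac{3831}{22022} = \frac{7758}{2189} - \frac{3831}{22022} = \frac{14769147}{4382378}$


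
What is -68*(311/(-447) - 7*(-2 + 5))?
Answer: 659464/447 ≈ 1475.3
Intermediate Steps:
-68*(311/(-447) - 7*(-2 + 5)) = -68*(311*(-1/447) - 7*3) = -68*(-311/447 - 21) = -68*(-9698/447) = 659464/447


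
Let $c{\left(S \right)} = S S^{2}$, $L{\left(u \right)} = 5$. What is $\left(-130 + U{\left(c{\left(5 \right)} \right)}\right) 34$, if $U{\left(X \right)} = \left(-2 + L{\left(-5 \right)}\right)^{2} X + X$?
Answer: $38080$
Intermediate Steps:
$c{\left(S \right)} = S^{3}$
$U{\left(X \right)} = 10 X$ ($U{\left(X \right)} = \left(-2 + 5\right)^{2} X + X = 3^{2} X + X = 9 X + X = 10 X$)
$\left(-130 + U{\left(c{\left(5 \right)} \right)}\right) 34 = \left(-130 + 10 \cdot 5^{3}\right) 34 = \left(-130 + 10 \cdot 125\right) 34 = \left(-130 + 1250\right) 34 = 1120 \cdot 34 = 38080$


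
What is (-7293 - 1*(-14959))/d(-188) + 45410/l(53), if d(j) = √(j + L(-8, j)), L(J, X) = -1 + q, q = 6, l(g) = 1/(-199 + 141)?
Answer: -2633780 - 7666*I*√183/183 ≈ -2.6338e+6 - 566.69*I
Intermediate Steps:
l(g) = -1/58 (l(g) = 1/(-58) = -1/58)
L(J, X) = 5 (L(J, X) = -1 + 6 = 5)
d(j) = √(5 + j) (d(j) = √(j + 5) = √(5 + j))
(-7293 - 1*(-14959))/d(-188) + 45410/l(53) = (-7293 - 1*(-14959))/(√(5 - 188)) + 45410/(-1/58) = (-7293 + 14959)/(√(-183)) + 45410*(-58) = 7666/((I*√183)) - 2633780 = 7666*(-I*√183/183) - 2633780 = -7666*I*√183/183 - 2633780 = -2633780 - 7666*I*√183/183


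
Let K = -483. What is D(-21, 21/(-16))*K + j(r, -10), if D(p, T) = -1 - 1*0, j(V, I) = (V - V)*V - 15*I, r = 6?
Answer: 633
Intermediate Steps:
j(V, I) = -15*I (j(V, I) = 0*V - 15*I = 0 - 15*I = -15*I)
D(p, T) = -1 (D(p, T) = -1 + 0 = -1)
D(-21, 21/(-16))*K + j(r, -10) = -1*(-483) - 15*(-10) = 483 + 150 = 633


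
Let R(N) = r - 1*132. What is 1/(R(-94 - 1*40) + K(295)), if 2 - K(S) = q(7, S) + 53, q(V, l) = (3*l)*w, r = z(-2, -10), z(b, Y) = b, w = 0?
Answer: -1/185 ≈ -0.0054054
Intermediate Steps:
r = -2
q(V, l) = 0 (q(V, l) = (3*l)*0 = 0)
K(S) = -51 (K(S) = 2 - (0 + 53) = 2 - 1*53 = 2 - 53 = -51)
R(N) = -134 (R(N) = -2 - 1*132 = -2 - 132 = -134)
1/(R(-94 - 1*40) + K(295)) = 1/(-134 - 51) = 1/(-185) = -1/185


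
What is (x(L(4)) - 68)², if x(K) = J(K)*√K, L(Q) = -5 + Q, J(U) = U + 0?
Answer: (68 + I)² ≈ 4623.0 + 136.0*I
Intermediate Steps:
J(U) = U
x(K) = K^(3/2) (x(K) = K*√K = K^(3/2))
(x(L(4)) - 68)² = ((-5 + 4)^(3/2) - 68)² = ((-1)^(3/2) - 68)² = (-I - 68)² = (-68 - I)²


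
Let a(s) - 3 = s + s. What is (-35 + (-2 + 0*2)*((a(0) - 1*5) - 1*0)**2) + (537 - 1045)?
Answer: -551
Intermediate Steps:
a(s) = 3 + 2*s (a(s) = 3 + (s + s) = 3 + 2*s)
(-35 + (-2 + 0*2)*((a(0) - 1*5) - 1*0)**2) + (537 - 1045) = (-35 + (-2 + 0*2)*(((3 + 2*0) - 1*5) - 1*0)**2) + (537 - 1045) = (-35 + (-2 + 0)*(((3 + 0) - 5) + 0)**2) - 508 = (-35 - 2*((3 - 5) + 0)**2) - 508 = (-35 - 2*(-2 + 0)**2) - 508 = (-35 - 2*(-2)**2) - 508 = (-35 - 2*4) - 508 = (-35 - 8) - 508 = -43 - 508 = -551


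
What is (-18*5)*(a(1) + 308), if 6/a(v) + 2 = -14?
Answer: -110745/4 ≈ -27686.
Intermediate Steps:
a(v) = -3/8 (a(v) = 6/(-2 - 14) = 6/(-16) = 6*(-1/16) = -3/8)
(-18*5)*(a(1) + 308) = (-18*5)*(-3/8 + 308) = -90*2461/8 = -110745/4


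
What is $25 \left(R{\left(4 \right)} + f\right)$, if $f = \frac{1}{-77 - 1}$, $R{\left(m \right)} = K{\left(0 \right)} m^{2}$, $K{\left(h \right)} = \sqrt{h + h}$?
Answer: $- \frac{25}{78} \approx -0.32051$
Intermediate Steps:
$K{\left(h \right)} = \sqrt{2} \sqrt{h}$ ($K{\left(h \right)} = \sqrt{2 h} = \sqrt{2} \sqrt{h}$)
$R{\left(m \right)} = 0$ ($R{\left(m \right)} = \sqrt{2} \sqrt{0} m^{2} = \sqrt{2} \cdot 0 m^{2} = 0 m^{2} = 0$)
$f = - \frac{1}{78}$ ($f = \frac{1}{-77 - 1} = \frac{1}{-78} = - \frac{1}{78} \approx -0.012821$)
$25 \left(R{\left(4 \right)} + f\right) = 25 \left(0 - \frac{1}{78}\right) = 25 \left(- \frac{1}{78}\right) = - \frac{25}{78}$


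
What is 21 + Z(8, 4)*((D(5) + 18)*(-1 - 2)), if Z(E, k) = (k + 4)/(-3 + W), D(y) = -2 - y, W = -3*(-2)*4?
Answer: 59/7 ≈ 8.4286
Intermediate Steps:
W = 24 (W = 6*4 = 24)
Z(E, k) = 4/21 + k/21 (Z(E, k) = (k + 4)/(-3 + 24) = (4 + k)/21 = (4 + k)*(1/21) = 4/21 + k/21)
21 + Z(8, 4)*((D(5) + 18)*(-1 - 2)) = 21 + (4/21 + (1/21)*4)*(((-2 - 1*5) + 18)*(-1 - 2)) = 21 + (4/21 + 4/21)*(((-2 - 5) + 18)*(-3)) = 21 + 8*((-7 + 18)*(-3))/21 = 21 + 8*(11*(-3))/21 = 21 + (8/21)*(-33) = 21 - 88/7 = 59/7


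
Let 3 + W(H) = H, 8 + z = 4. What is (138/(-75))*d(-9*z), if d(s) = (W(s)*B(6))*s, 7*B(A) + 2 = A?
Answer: -218592/175 ≈ -1249.1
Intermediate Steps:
z = -4 (z = -8 + 4 = -4)
B(A) = -2/7 + A/7
W(H) = -3 + H
d(s) = s*(-12/7 + 4*s/7) (d(s) = ((-3 + s)*(-2/7 + (⅐)*6))*s = ((-3 + s)*(-2/7 + 6/7))*s = ((-3 + s)*(4/7))*s = (-12/7 + 4*s/7)*s = s*(-12/7 + 4*s/7))
(138/(-75))*d(-9*z) = (138/(-75))*(4*(-9*(-4))*(-3 - 9*(-4))/7) = (138*(-1/75))*((4/7)*36*(-3 + 36)) = -184*36*33/175 = -46/25*4752/7 = -218592/175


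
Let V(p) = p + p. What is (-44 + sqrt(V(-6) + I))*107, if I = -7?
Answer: -4708 + 107*I*sqrt(19) ≈ -4708.0 + 466.4*I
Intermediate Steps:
V(p) = 2*p
(-44 + sqrt(V(-6) + I))*107 = (-44 + sqrt(2*(-6) - 7))*107 = (-44 + sqrt(-12 - 7))*107 = (-44 + sqrt(-19))*107 = (-44 + I*sqrt(19))*107 = -4708 + 107*I*sqrt(19)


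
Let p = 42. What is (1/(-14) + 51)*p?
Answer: 2139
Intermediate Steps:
(1/(-14) + 51)*p = (1/(-14) + 51)*42 = (-1/14 + 51)*42 = (713/14)*42 = 2139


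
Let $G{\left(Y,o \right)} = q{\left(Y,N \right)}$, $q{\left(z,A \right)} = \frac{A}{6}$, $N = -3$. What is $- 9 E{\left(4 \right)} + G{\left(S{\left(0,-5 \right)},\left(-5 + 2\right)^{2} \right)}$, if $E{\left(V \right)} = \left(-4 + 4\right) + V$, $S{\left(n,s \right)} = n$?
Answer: $- \frac{73}{2} \approx -36.5$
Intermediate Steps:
$q{\left(z,A \right)} = \frac{A}{6}$ ($q{\left(z,A \right)} = A \frac{1}{6} = \frac{A}{6}$)
$G{\left(Y,o \right)} = - \frac{1}{2}$ ($G{\left(Y,o \right)} = \frac{1}{6} \left(-3\right) = - \frac{1}{2}$)
$E{\left(V \right)} = V$ ($E{\left(V \right)} = 0 + V = V$)
$- 9 E{\left(4 \right)} + G{\left(S{\left(0,-5 \right)},\left(-5 + 2\right)^{2} \right)} = \left(-9\right) 4 - \frac{1}{2} = -36 - \frac{1}{2} = - \frac{73}{2}$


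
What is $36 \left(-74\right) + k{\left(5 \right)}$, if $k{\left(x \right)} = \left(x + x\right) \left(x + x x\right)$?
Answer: $-2364$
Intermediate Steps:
$k{\left(x \right)} = 2 x \left(x + x^{2}\right)$
$36 \left(-74\right) + k{\left(5 \right)} = 36 \left(-74\right) + 2 \cdot 5^{2} \left(1 + 5\right) = -2664 + 2 \cdot 25 \cdot 6 = -2664 + 300 = -2364$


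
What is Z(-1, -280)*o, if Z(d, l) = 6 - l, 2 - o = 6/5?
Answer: 1144/5 ≈ 228.80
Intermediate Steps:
o = ⅘ (o = 2 - 6/5 = ⅘ ≈ 0.80000)
Z(-1, -280)*o = (6 - 1*(-280))*(⅘) = (6 + 280)*(⅘) = 286*(⅘) = 1144/5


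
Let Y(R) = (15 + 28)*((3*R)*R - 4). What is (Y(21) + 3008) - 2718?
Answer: 57007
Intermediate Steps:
Y(R) = -172 + 129*R**2 (Y(R) = 43*(3*R**2 - 4) = 43*(-4 + 3*R**2) = -172 + 129*R**2)
(Y(21) + 3008) - 2718 = ((-172 + 129*21**2) + 3008) - 2718 = ((-172 + 129*441) + 3008) - 2718 = ((-172 + 56889) + 3008) - 2718 = (56717 + 3008) - 2718 = 59725 - 2718 = 57007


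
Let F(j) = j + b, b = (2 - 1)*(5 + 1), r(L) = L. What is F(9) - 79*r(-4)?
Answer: 331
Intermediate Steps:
b = 6 (b = 1*6 = 6)
F(j) = 6 + j (F(j) = j + 6 = 6 + j)
F(9) - 79*r(-4) = (6 + 9) - 79*(-4) = 15 + 316 = 331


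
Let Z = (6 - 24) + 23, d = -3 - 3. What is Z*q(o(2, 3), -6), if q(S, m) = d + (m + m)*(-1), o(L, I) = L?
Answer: 30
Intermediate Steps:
d = -6
q(S, m) = -6 - 2*m (q(S, m) = -6 + (m + m)*(-1) = -6 + (2*m)*(-1) = -6 - 2*m)
Z = 5 (Z = -18 + 23 = 5)
Z*q(o(2, 3), -6) = 5*(-6 - 2*(-6)) = 5*(-6 + 12) = 5*6 = 30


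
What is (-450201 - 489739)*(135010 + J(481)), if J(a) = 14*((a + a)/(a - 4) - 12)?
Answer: -60469255893880/477 ≈ -1.2677e+11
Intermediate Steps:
J(a) = -168 + 28*a/(-4 + a) (J(a) = 14*((2*a)/(-4 + a) - 12) = 14*(2*a/(-4 + a) - 12) = 14*(-12 + 2*a/(-4 + a)) = -168 + 28*a/(-4 + a))
(-450201 - 489739)*(135010 + J(481)) = (-450201 - 489739)*(135010 + 28*(24 - 5*481)/(-4 + 481)) = -939940*(135010 + 28*(24 - 2405)/477) = -939940*(135010 + 28*(1/477)*(-2381)) = -939940*(135010 - 66668/477) = -939940*64333102/477 = -60469255893880/477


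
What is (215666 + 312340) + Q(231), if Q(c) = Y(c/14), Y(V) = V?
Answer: 1056045/2 ≈ 5.2802e+5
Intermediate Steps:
Q(c) = c/14
(215666 + 312340) + Q(231) = (215666 + 312340) + (1/14)*231 = 528006 + 33/2 = 1056045/2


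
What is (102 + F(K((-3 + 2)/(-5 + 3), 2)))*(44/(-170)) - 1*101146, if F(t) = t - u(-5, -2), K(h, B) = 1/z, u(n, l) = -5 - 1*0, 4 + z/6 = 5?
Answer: -25799303/255 ≈ -1.0117e+5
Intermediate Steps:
z = 6 (z = -24 + 6*5 = -24 + 30 = 6)
u(n, l) = -5 (u(n, l) = -5 + 0 = -5)
K(h, B) = ⅙ (K(h, B) = 1/6 = ⅙)
F(t) = 5 + t (F(t) = t - 1*(-5) = t + 5 = 5 + t)
(102 + F(K((-3 + 2)/(-5 + 3), 2)))*(44/(-170)) - 1*101146 = (102 + (5 + ⅙))*(44/(-170)) - 1*101146 = (102 + 31/6)*(44*(-1/170)) - 101146 = (643/6)*(-22/85) - 101146 = -7073/255 - 101146 = -25799303/255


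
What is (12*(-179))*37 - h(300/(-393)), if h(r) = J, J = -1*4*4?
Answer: -79460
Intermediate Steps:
J = -16 (J = -4*4 = -16)
h(r) = -16
(12*(-179))*37 - h(300/(-393)) = (12*(-179))*37 - 1*(-16) = -2148*37 + 16 = -79476 + 16 = -79460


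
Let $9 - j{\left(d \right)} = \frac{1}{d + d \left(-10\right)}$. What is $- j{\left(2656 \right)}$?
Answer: $- \frac{215137}{23904} \approx -9.0$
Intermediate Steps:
$j{\left(d \right)} = 9 + \frac{1}{9 d}$ ($j{\left(d \right)} = 9 - \frac{1}{d + d \left(-10\right)} = 9 - \frac{1}{d - 10 d} = 9 - \frac{1}{\left(-9\right) d} = 9 - - \frac{1}{9 d} = 9 + \frac{1}{9 d}$)
$- j{\left(2656 \right)} = - (9 + \frac{1}{9 \cdot 2656}) = - (9 + \frac{1}{9} \cdot \frac{1}{2656}) = - (9 + \frac{1}{23904}) = \left(-1\right) \frac{215137}{23904} = - \frac{215137}{23904}$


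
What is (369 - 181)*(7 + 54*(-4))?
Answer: -39292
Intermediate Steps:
(369 - 181)*(7 + 54*(-4)) = 188*(7 - 216) = 188*(-209) = -39292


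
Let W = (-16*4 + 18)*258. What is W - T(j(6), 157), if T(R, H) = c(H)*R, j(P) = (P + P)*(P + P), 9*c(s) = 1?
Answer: -11884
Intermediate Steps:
c(s) = 1/9 (c(s) = (1/9)*1 = 1/9)
j(P) = 4*P**2 (j(P) = (2*P)*(2*P) = 4*P**2)
T(R, H) = R/9
W = -11868 (W = (-64 + 18)*258 = -46*258 = -11868)
W - T(j(6), 157) = -11868 - 4*6**2/9 = -11868 - 4*36/9 = -11868 - 144/9 = -11868 - 1*16 = -11868 - 16 = -11884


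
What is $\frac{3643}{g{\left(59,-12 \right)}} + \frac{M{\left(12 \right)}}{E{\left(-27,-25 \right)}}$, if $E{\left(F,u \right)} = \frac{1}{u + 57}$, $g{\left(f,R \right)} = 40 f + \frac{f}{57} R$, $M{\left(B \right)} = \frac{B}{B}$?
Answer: $\frac{1496545}{44604} \approx 33.552$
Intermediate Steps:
$M{\left(B \right)} = 1$
$g{\left(f,R \right)} = 40 f + \frac{R f}{57}$ ($g{\left(f,R \right)} = 40 f + f \frac{1}{57} R = 40 f + \frac{f}{57} R = 40 f + \frac{R f}{57}$)
$E{\left(F,u \right)} = \frac{1}{57 + u}$
$\frac{3643}{g{\left(59,-12 \right)}} + \frac{M{\left(12 \right)}}{E{\left(-27,-25 \right)}} = \frac{3643}{\frac{1}{57} \cdot 59 \left(2280 - 12\right)} + 1 \frac{1}{\frac{1}{57 - 25}} = \frac{3643}{\frac{1}{57} \cdot 59 \cdot 2268} + 1 \frac{1}{\frac{1}{32}} = \frac{3643}{\frac{44604}{19}} + 1 \frac{1}{\frac{1}{32}} = 3643 \cdot \frac{19}{44604} + 1 \cdot 32 = \frac{69217}{44604} + 32 = \frac{1496545}{44604}$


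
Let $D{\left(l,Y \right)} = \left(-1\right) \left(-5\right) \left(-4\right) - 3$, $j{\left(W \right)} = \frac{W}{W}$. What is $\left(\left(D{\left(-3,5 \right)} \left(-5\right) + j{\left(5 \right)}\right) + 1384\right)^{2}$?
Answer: $2250000$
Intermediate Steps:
$j{\left(W \right)} = 1$
$D{\left(l,Y \right)} = -23$ ($D{\left(l,Y \right)} = 5 \left(-4\right) - 3 = -20 - 3 = -23$)
$\left(\left(D{\left(-3,5 \right)} \left(-5\right) + j{\left(5 \right)}\right) + 1384\right)^{2} = \left(\left(\left(-23\right) \left(-5\right) + 1\right) + 1384\right)^{2} = \left(\left(115 + 1\right) + 1384\right)^{2} = \left(116 + 1384\right)^{2} = 1500^{2} = 2250000$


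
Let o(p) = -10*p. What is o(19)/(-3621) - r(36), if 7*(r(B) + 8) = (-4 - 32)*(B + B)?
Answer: 9589738/25347 ≈ 378.34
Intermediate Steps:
r(B) = -8 - 72*B/7 (r(B) = -8 + ((-4 - 32)*(B + B))/7 = -8 + (-72*B)/7 = -8 - 72*B/7)
o(19)/(-3621) - r(36) = -10*19/(-3621) - (-8 - 72/7*36) = -190*(-1/3621) - (-8 - 2592/7) = 190/3621 - 1*(-2648/7) = 190/3621 + 2648/7 = 9589738/25347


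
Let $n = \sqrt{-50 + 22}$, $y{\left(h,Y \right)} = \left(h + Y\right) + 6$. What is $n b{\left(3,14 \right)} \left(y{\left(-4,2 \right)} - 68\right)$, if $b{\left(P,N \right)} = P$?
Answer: $- 384 i \sqrt{7} \approx - 1016.0 i$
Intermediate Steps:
$y{\left(h,Y \right)} = 6 + Y + h$ ($y{\left(h,Y \right)} = \left(Y + h\right) + 6 = 6 + Y + h$)
$n = 2 i \sqrt{7}$ ($n = \sqrt{-28} = 2 i \sqrt{7} \approx 5.2915 i$)
$n b{\left(3,14 \right)} \left(y{\left(-4,2 \right)} - 68\right) = 2 i \sqrt{7} \cdot 3 \left(\left(6 + 2 - 4\right) - 68\right) = 6 i \sqrt{7} \left(4 - 68\right) = 6 i \sqrt{7} \left(-64\right) = - 384 i \sqrt{7}$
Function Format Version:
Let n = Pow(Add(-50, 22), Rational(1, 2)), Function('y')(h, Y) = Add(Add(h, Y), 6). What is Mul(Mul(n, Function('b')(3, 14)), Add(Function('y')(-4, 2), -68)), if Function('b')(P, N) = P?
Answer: Mul(-384, I, Pow(7, Rational(1, 2))) ≈ Mul(-1016.0, I)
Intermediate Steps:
Function('y')(h, Y) = Add(6, Y, h) (Function('y')(h, Y) = Add(Add(Y, h), 6) = Add(6, Y, h))
n = Mul(2, I, Pow(7, Rational(1, 2))) (n = Pow(-28, Rational(1, 2)) = Mul(2, I, Pow(7, Rational(1, 2))) ≈ Mul(5.2915, I))
Mul(Mul(n, Function('b')(3, 14)), Add(Function('y')(-4, 2), -68)) = Mul(Mul(Mul(2, I, Pow(7, Rational(1, 2))), 3), Add(Add(6, 2, -4), -68)) = Mul(Mul(6, I, Pow(7, Rational(1, 2))), Add(4, -68)) = Mul(Mul(6, I, Pow(7, Rational(1, 2))), -64) = Mul(-384, I, Pow(7, Rational(1, 2)))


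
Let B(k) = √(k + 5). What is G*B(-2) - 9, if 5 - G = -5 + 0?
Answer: -9 + 10*√3 ≈ 8.3205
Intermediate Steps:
B(k) = √(5 + k)
G = 10 (G = 5 - (-5 + 0) = 5 - 1*(-5) = 5 + 5 = 10)
G*B(-2) - 9 = 10*√(5 - 2) - 9 = 10*√3 - 9 = -9 + 10*√3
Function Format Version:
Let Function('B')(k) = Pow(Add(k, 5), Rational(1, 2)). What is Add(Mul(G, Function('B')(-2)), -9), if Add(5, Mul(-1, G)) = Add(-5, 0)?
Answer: Add(-9, Mul(10, Pow(3, Rational(1, 2)))) ≈ 8.3205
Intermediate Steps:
Function('B')(k) = Pow(Add(5, k), Rational(1, 2))
G = 10 (G = Add(5, Mul(-1, Add(-5, 0))) = Add(5, Mul(-1, -5)) = Add(5, 5) = 10)
Add(Mul(G, Function('B')(-2)), -9) = Add(Mul(10, Pow(Add(5, -2), Rational(1, 2))), -9) = Add(Mul(10, Pow(3, Rational(1, 2))), -9) = Add(-9, Mul(10, Pow(3, Rational(1, 2))))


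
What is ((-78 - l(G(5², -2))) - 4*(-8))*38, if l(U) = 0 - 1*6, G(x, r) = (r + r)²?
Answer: -1520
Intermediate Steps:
G(x, r) = 4*r² (G(x, r) = (2*r)² = 4*r²)
l(U) = -6 (l(U) = 0 - 6 = -6)
((-78 - l(G(5², -2))) - 4*(-8))*38 = ((-78 - 1*(-6)) - 4*(-8))*38 = ((-78 + 6) + 32)*38 = (-72 + 32)*38 = -40*38 = -1520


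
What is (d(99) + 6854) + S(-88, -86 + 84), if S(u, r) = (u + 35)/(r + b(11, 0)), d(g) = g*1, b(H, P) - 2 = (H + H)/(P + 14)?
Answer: 76112/11 ≈ 6919.3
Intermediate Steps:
b(H, P) = 2 + 2*H/(14 + P) (b(H, P) = 2 + (H + H)/(P + 14) = 2 + (2*H)/(14 + P) = 2 + 2*H/(14 + P))
d(g) = g
S(u, r) = (35 + u)/(25/7 + r) (S(u, r) = (u + 35)/(r + 2*(14 + 11 + 0)/(14 + 0)) = (35 + u)/(r + 2*25/14) = (35 + u)/(r + 2*(1/14)*25) = (35 + u)/(r + 25/7) = (35 + u)/(25/7 + r))
(d(99) + 6854) + S(-88, -86 + 84) = (99 + 6854) + 7*(35 - 88)/(25 + 7*(-86 + 84)) = 6953 + 7*(-53)/(25 + 7*(-2)) = 6953 + 7*(-53)/(25 - 14) = 6953 + 7*(-53)/11 = 6953 + 7*(1/11)*(-53) = 6953 - 371/11 = 76112/11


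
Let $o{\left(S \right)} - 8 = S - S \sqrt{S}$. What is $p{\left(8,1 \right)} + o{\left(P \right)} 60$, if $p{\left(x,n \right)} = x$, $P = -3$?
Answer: $308 + 180 i \sqrt{3} \approx 308.0 + 311.77 i$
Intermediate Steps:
$o{\left(S \right)} = 8 + S - S^{\frac{3}{2}}$ ($o{\left(S \right)} = 8 - \left(- S + S \sqrt{S}\right) = 8 - \left(S^{\frac{3}{2}} - S\right) = 8 + S - S^{\frac{3}{2}}$)
$p{\left(8,1 \right)} + o{\left(P \right)} 60 = 8 + \left(8 - 3 - \left(-3\right)^{\frac{3}{2}}\right) 60 = 8 + \left(8 - 3 - - 3 i \sqrt{3}\right) 60 = 8 + \left(8 - 3 + 3 i \sqrt{3}\right) 60 = 8 + \left(5 + 3 i \sqrt{3}\right) 60 = 8 + \left(300 + 180 i \sqrt{3}\right) = 308 + 180 i \sqrt{3}$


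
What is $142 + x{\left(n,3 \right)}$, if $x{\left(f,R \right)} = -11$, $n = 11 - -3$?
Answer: $131$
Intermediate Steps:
$n = 14$ ($n = 11 + 3 = 14$)
$142 + x{\left(n,3 \right)} = 142 - 11 = 131$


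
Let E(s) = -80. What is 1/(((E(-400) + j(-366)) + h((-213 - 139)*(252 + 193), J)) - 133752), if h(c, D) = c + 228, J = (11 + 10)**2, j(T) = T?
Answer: -1/290610 ≈ -3.4410e-6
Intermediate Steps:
J = 441 (J = 21**2 = 441)
h(c, D) = 228 + c
1/(((E(-400) + j(-366)) + h((-213 - 139)*(252 + 193), J)) - 133752) = 1/(((-80 - 366) + (228 + (-213 - 139)*(252 + 193))) - 133752) = 1/((-446 + (228 - 352*445)) - 133752) = 1/((-446 + (228 - 156640)) - 133752) = 1/((-446 - 156412) - 133752) = 1/(-156858 - 133752) = 1/(-290610) = -1/290610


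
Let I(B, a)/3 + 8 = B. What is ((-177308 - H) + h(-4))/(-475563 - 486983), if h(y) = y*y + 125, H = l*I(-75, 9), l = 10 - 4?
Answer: 175673/962546 ≈ 0.18251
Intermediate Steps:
I(B, a) = -24 + 3*B
l = 6
H = -1494 (H = 6*(-24 + 3*(-75)) = 6*(-24 - 225) = 6*(-249) = -1494)
h(y) = 125 + y² (h(y) = y² + 125 = 125 + y²)
((-177308 - H) + h(-4))/(-475563 - 486983) = ((-177308 - 1*(-1494)) + (125 + (-4)²))/(-475563 - 486983) = ((-177308 + 1494) + (125 + 16))/(-962546) = (-175814 + 141)*(-1/962546) = -175673*(-1/962546) = 175673/962546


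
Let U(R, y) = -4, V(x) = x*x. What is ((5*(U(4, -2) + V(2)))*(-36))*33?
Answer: 0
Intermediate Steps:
V(x) = x²
((5*(U(4, -2) + V(2)))*(-36))*33 = ((5*(-4 + 2²))*(-36))*33 = ((5*(-4 + 4))*(-36))*33 = ((5*0)*(-36))*33 = (0*(-36))*33 = 0*33 = 0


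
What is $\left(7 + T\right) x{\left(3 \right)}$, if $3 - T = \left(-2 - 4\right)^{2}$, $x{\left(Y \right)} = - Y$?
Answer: $78$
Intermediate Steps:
$T = -33$ ($T = 3 - \left(-2 - 4\right)^{2} = 3 - \left(-6\right)^{2} = 3 - 36 = -33$)
$\left(7 + T\right) x{\left(3 \right)} = \left(7 - 33\right) \left(\left(-1\right) 3\right) = \left(-26\right) \left(-3\right) = 78$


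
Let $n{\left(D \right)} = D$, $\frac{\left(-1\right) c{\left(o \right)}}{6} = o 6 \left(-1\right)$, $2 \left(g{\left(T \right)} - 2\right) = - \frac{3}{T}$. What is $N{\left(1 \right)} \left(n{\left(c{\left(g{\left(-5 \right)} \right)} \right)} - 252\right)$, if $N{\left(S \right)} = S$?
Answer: $- \frac{846}{5} \approx -169.2$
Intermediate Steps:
$g{\left(T \right)} = 2 - \frac{3}{2 T}$ ($g{\left(T \right)} = 2 + \frac{\left(-3\right) \frac{1}{T}}{2} = 2 - \frac{3}{2 T}$)
$c{\left(o \right)} = 36 o$ ($c{\left(o \right)} = - 6 o 6 \left(-1\right) = - 6 \cdot 6 o \left(-1\right) = - 6 \left(- 6 o\right) = 36 o$)
$N{\left(1 \right)} \left(n{\left(c{\left(g{\left(-5 \right)} \right)} \right)} - 252\right) = 1 \left(36 \left(2 - \frac{3}{2 \left(-5\right)}\right) - 252\right) = 1 \left(36 \left(2 - - \frac{3}{10}\right) - 252\right) = 1 \left(36 \left(2 + \frac{3}{10}\right) - 252\right) = 1 \left(36 \cdot \frac{23}{10} - 252\right) = 1 \left(\frac{414}{5} - 252\right) = 1 \left(- \frac{846}{5}\right) = - \frac{846}{5}$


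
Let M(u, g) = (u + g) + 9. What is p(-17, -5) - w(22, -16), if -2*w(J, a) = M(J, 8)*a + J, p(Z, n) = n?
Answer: -306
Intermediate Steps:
M(u, g) = 9 + g + u (M(u, g) = (g + u) + 9 = 9 + g + u)
w(J, a) = -J/2 - a*(17 + J)/2 (w(J, a) = -((9 + 8 + J)*a + J)/2 = -((17 + J)*a + J)/2 = -(a*(17 + J) + J)/2 = -(J + a*(17 + J))/2 = -J/2 - a*(17 + J)/2)
p(-17, -5) - w(22, -16) = -5 - (-½*22 - ½*(-16)*(17 + 22)) = -5 - (-11 - ½*(-16)*39) = -5 - (-11 + 312) = -5 - 1*301 = -5 - 301 = -306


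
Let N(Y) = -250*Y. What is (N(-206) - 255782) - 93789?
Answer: -298071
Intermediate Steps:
(N(-206) - 255782) - 93789 = (-250*(-206) - 255782) - 93789 = (51500 - 255782) - 93789 = -204282 - 93789 = -298071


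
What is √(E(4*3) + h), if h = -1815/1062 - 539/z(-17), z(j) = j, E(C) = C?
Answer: √1520971266/6018 ≈ 6.4805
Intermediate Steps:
h = 180521/6018 (h = -1815/1062 - 539/(-17) = -1815*1/1062 - 539*(-1/17) = -605/354 + 539/17 = 180521/6018 ≈ 29.997)
√(E(4*3) + h) = √(4*3 + 180521/6018) = √(12 + 180521/6018) = √(252737/6018) = √1520971266/6018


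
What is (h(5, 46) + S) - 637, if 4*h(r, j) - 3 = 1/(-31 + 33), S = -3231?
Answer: -30937/8 ≈ -3867.1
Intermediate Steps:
h(r, j) = 7/8 (h(r, j) = ¾ + 1/(4*(-31 + 33)) = ¾ + (¼)/2 = ¾ + (¼)*(½) = ¾ + ⅛ = 7/8)
(h(5, 46) + S) - 637 = (7/8 - 3231) - 637 = -25841/8 - 637 = -30937/8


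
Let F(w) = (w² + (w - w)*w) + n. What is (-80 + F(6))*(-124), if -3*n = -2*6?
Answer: 4960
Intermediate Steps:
n = 4 (n = -(-2)*6/3 = -⅓*(-12) = 4)
F(w) = 4 + w² (F(w) = (w² + (w - w)*w) + 4 = (w² + 0*w) + 4 = (w² + 0) + 4 = w² + 4 = 4 + w²)
(-80 + F(6))*(-124) = (-80 + (4 + 6²))*(-124) = (-80 + (4 + 36))*(-124) = (-80 + 40)*(-124) = -40*(-124) = 4960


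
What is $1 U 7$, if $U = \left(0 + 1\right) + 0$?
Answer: $7$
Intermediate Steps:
$U = 1$ ($U = 1 + 0 = 1$)
$1 U 7 = 1 \cdot 1 \cdot 7 = 1 \cdot 7 = 7$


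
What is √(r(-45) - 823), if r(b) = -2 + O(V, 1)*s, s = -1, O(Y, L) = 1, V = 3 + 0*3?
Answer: I*√826 ≈ 28.74*I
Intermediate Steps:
V = 3 (V = 3 + 0 = 3)
r(b) = -3 (r(b) = -2 + 1*(-1) = -2 - 1 = -3)
√(r(-45) - 823) = √(-3 - 823) = √(-826) = I*√826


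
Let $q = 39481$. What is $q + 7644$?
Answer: $47125$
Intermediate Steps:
$q + 7644 = 39481 + 7644 = 47125$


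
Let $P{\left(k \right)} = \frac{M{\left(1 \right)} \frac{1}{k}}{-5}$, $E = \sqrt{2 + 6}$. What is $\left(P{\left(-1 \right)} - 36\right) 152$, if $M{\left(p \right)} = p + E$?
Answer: $- \frac{27208}{5} + \frac{304 \sqrt{2}}{5} \approx -5355.6$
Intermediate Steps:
$E = 2 \sqrt{2}$ ($E = \sqrt{8} = 2 \sqrt{2} \approx 2.8284$)
$M{\left(p \right)} = p + 2 \sqrt{2}$
$P{\left(k \right)} = - \frac{1 + 2 \sqrt{2}}{5 k}$ ($P{\left(k \right)} = \frac{\left(1 + 2 \sqrt{2}\right) \frac{1}{k}}{-5} = \frac{1 + 2 \sqrt{2}}{k} \left(- \frac{1}{5}\right) = - \frac{1 + 2 \sqrt{2}}{5 k}$)
$\left(P{\left(-1 \right)} - 36\right) 152 = \left(\frac{-1 - 2 \sqrt{2}}{5 \left(-1\right)} - 36\right) 152 = \left(\frac{1}{5} \left(-1\right) \left(-1 - 2 \sqrt{2}\right) - 36\right) 152 = \left(\left(\frac{1}{5} + \frac{2 \sqrt{2}}{5}\right) - 36\right) 152 = \left(- \frac{179}{5} + \frac{2 \sqrt{2}}{5}\right) 152 = - \frac{27208}{5} + \frac{304 \sqrt{2}}{5}$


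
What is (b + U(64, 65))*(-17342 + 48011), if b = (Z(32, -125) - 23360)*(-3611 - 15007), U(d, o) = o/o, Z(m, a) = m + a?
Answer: 13391556131895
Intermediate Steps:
Z(m, a) = a + m
U(d, o) = 1
b = 436647954 (b = ((-125 + 32) - 23360)*(-3611 - 15007) = (-93 - 23360)*(-18618) = -23453*(-18618) = 436647954)
(b + U(64, 65))*(-17342 + 48011) = (436647954 + 1)*(-17342 + 48011) = 436647955*30669 = 13391556131895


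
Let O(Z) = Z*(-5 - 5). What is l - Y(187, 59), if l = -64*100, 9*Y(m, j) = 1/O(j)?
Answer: -33983999/5310 ≈ -6400.0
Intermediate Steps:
O(Z) = -10*Z (O(Z) = Z*(-10) = -10*Z)
Y(m, j) = -1/(90*j) (Y(m, j) = 1/(9*((-10*j))) = (-1/(10*j))/9 = -1/(90*j))
l = -6400
l - Y(187, 59) = -6400 - (-1)/(90*59) = -6400 - 1*(-1/5310) = -6400 + 1/5310 = -33983999/5310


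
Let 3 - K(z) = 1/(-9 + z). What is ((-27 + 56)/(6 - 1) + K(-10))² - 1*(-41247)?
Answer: 372961456/9025 ≈ 41325.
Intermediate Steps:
K(z) = 3 - 1/(-9 + z)
((-27 + 56)/(6 - 1) + K(-10))² - 1*(-41247) = ((-27 + 56)/(6 - 1) + (-28 + 3*(-10))/(-9 - 10))² - 1*(-41247) = (29/5 + (-28 - 30)/(-19))² + 41247 = (29*(⅕) - 1/19*(-58))² + 41247 = (29/5 + 58/19)² + 41247 = (841/95)² + 41247 = 707281/9025 + 41247 = 372961456/9025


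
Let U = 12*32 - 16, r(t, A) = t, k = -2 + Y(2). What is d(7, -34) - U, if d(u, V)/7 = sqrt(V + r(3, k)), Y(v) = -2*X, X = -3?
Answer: -368 + 7*I*sqrt(31) ≈ -368.0 + 38.974*I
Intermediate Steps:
Y(v) = 6 (Y(v) = -2*(-3) = 6)
k = 4 (k = -2 + 6 = 4)
d(u, V) = 7*sqrt(3 + V) (d(u, V) = 7*sqrt(V + 3) = 7*sqrt(3 + V))
U = 368 (U = 384 - 16 = 368)
d(7, -34) - U = 7*sqrt(3 - 34) - 1*368 = 7*sqrt(-31) - 368 = 7*(I*sqrt(31)) - 368 = 7*I*sqrt(31) - 368 = -368 + 7*I*sqrt(31)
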